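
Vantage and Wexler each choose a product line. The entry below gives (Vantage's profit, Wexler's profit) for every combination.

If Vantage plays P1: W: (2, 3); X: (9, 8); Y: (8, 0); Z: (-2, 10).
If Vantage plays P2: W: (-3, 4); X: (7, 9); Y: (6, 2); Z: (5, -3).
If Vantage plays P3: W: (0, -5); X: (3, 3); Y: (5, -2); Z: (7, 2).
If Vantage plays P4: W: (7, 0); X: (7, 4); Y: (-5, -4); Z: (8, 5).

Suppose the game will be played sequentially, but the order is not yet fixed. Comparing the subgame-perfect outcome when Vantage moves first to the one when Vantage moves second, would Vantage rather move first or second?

If Vantage leads: Wexler's best replies are P1→Z, P2→X, P3→X, P4→Z; Vantage's induced payoffs -2, 7, 3, 8; outcome (P4, Z), payoffs (8, 5).
If Wexler leads: Vantage's best replies are W→P4, X→P1, Y→P1, Z→P4; Wexler's induced payoffs 0, 8, 0, 5; outcome (P1, X), payoffs (9, 8).
Vantage gets 8 moving first and 9 moving second, so Vantage prefers to move second.

second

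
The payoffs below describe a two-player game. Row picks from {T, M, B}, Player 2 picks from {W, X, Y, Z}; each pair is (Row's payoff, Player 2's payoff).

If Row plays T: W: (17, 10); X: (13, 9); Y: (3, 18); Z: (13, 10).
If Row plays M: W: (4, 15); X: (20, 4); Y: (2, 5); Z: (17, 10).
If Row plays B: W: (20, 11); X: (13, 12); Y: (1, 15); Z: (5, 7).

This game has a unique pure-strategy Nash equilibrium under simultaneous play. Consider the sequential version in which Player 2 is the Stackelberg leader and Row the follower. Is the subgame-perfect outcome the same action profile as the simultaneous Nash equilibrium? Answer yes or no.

yes

Backward induction with Player 2 moving first.
- W: Row compares 17, 4, 20 and picks B; Player 2 would get 11.
- X: Row compares 13, 20, 13 and picks M; Player 2 would get 4.
- Y: Row compares 3, 2, 1 and picks T; Player 2 would get 18.
- Z: Row compares 13, 17, 5 and picks M; Player 2 would get 10.
Maximizing over 11, 4, 18, 10, Player 2 chooses Y. Subgame-perfect outcome: (T, Y) with payoffs (3, 18).
Now find the simultaneous Nash equilibrium.
Row's best replies: W→B; X→M; Y→T; Z→M.
Player 2's best replies: T→Y; M→W; B→Y.
The unique mutual best reply is (T, Y), giving (3, 18).
Sequential outcome (T, Y) coincides with the Nash profile (T, Y).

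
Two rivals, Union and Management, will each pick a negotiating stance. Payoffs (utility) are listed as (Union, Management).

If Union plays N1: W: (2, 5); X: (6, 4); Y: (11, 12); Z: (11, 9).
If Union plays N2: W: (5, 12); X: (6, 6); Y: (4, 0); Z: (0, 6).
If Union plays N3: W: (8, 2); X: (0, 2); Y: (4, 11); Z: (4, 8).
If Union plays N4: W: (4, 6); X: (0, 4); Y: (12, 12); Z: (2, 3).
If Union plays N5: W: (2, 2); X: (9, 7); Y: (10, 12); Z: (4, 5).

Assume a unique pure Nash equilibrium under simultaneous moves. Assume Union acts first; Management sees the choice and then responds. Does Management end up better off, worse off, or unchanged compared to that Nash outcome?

Management best-responds to each possible Union move:
- N1: Management compares 5, 4, 12, 9 and picks Y; Union would get 11.
- N2: Management compares 12, 6, 0, 6 and picks W; Union would get 5.
- N3: Management compares 2, 2, 11, 8 and picks Y; Union would get 4.
- N4: Management compares 6, 4, 12, 3 and picks Y; Union would get 12.
- N5: Management compares 2, 7, 12, 5 and picks Y; Union would get 10.
Maximizing over 11, 5, 4, 12, 10, Union chooses N4. Subgame-perfect outcome: (N4, Y) with payoffs (12, 12).
For the simultaneous game, intersect best replies.
Union's best replies: W→N3; X→N5; Y→N4; Z→N1.
Management's best replies: N1→Y; N2→W; N3→Y; N4→Y; N5→Y.
The unique mutual best reply is (N4, Y), giving (12, 12).
Management earns 12 sequentially versus 12 at the Nash outcome: unchanged.

unchanged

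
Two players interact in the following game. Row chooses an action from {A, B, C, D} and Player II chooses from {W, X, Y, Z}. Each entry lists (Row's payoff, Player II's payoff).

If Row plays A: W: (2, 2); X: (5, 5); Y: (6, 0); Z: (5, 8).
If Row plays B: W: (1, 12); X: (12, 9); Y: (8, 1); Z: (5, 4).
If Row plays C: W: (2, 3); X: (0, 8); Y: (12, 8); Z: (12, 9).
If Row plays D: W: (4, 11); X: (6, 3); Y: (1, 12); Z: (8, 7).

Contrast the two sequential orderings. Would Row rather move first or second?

If Row leads: Player II's best replies are A→Z, B→W, C→Z, D→Y; Row's induced payoffs 5, 1, 12, 1; outcome (C, Z), payoffs (12, 9).
If Player II leads: Row's best replies are W→D, X→B, Y→C, Z→C; Player II's induced payoffs 11, 9, 8, 9; outcome (D, W), payoffs (4, 11).
Row gets 12 moving first and 4 moving second, so Row prefers to move first.

first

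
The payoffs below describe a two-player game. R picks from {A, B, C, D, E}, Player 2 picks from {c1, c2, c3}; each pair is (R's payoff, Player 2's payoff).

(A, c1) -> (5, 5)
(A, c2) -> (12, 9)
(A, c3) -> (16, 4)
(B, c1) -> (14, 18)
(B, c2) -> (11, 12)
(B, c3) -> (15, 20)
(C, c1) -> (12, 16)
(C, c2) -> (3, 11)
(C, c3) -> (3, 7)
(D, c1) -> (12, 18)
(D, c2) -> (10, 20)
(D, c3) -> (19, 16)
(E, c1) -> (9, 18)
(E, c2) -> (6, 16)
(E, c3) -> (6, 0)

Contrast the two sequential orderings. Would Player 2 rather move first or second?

If R leads: Player 2's best replies are A→c2, B→c3, C→c1, D→c2, E→c1; R's induced payoffs 12, 15, 12, 10, 9; outcome (B, c3), payoffs (15, 20).
If Player 2 leads: R's best replies are c1→B, c2→A, c3→D; Player 2's induced payoffs 18, 9, 16; outcome (B, c1), payoffs (14, 18).
Player 2 gets 18 moving first and 20 moving second, so Player 2 prefers to move second.

second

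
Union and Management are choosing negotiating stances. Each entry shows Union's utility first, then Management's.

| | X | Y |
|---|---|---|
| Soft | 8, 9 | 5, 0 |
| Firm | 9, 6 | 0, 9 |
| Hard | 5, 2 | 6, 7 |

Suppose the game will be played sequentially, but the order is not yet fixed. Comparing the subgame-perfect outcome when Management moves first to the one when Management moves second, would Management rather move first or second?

second

If Union leads: Management's best replies are Soft→X, Firm→Y, Hard→Y; Union's induced payoffs 8, 0, 6; outcome (Soft, X), payoffs (8, 9).
If Management leads: Union's best replies are X→Firm, Y→Hard; Management's induced payoffs 6, 7; outcome (Hard, Y), payoffs (6, 7).
Management gets 7 moving first and 9 moving second, so Management prefers to move second.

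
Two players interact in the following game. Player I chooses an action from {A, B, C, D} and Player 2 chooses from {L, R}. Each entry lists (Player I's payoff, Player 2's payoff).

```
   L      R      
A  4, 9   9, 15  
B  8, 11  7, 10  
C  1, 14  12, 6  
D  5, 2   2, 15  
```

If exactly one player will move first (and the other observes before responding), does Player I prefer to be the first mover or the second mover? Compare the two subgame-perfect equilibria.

first

If Player I leads: Player 2's best replies are A→R, B→L, C→L, D→R; Player I's induced payoffs 9, 8, 1, 2; outcome (A, R), payoffs (9, 15).
If Player 2 leads: Player I's best replies are L→B, R→C; Player 2's induced payoffs 11, 6; outcome (B, L), payoffs (8, 11).
Player I gets 9 moving first and 8 moving second, so Player I prefers to move first.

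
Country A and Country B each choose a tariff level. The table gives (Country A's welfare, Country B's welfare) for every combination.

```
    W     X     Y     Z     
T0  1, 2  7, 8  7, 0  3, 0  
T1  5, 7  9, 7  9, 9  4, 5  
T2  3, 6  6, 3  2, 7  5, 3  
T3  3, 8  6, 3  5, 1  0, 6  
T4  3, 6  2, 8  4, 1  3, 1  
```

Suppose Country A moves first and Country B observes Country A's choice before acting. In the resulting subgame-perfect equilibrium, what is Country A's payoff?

Country B best-responds to each possible Country A move:
- T0: Country B compares 2, 8, 0, 0 and picks X; Country A would get 7.
- T1: Country B compares 7, 7, 9, 5 and picks Y; Country A would get 9.
- T2: Country B compares 6, 3, 7, 3 and picks Y; Country A would get 2.
- T3: Country B compares 8, 3, 1, 6 and picks W; Country A would get 3.
- T4: Country B compares 6, 8, 1, 1 and picks X; Country A would get 2.
Country A's induced payoffs are 7, 9, 2, 3, 2, so Country A commits to T1. Subgame-perfect outcome: (T1, Y) with payoffs (9, 9).

9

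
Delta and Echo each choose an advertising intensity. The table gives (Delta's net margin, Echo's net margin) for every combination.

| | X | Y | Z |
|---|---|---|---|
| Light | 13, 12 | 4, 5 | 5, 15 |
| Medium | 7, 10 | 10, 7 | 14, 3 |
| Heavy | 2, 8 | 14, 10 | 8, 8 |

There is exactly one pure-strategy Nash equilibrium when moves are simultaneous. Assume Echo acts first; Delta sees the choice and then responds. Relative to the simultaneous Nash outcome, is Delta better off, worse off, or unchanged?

worse off

Work backward from Delta's decision.
- X: Delta compares 13, 7, 2 and picks Light; Echo would get 12.
- Y: Delta compares 4, 10, 14 and picks Heavy; Echo would get 10.
- Z: Delta compares 5, 14, 8 and picks Medium; Echo would get 3.
Maximizing over 12, 10, 3, Echo chooses X. Subgame-perfect outcome: (Light, X) with payoffs (13, 12).
Under simultaneous play:
Delta's best replies: X→Light; Y→Heavy; Z→Medium.
Echo's best replies: Light→Z; Medium→X; Heavy→Y.
Only (Heavy, Y) has each player best-responding; Nash payoffs (14, 10).
Delta earns 13 sequentially versus 14 at the Nash outcome: worse off.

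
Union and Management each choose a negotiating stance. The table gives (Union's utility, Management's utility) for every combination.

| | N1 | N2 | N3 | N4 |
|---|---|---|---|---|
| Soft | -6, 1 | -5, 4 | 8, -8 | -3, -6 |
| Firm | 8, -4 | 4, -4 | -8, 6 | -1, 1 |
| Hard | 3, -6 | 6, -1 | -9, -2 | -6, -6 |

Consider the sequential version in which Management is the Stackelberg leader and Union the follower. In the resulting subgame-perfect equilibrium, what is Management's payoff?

1

Work backward from Union's decision.
- N1: Union compares -6, 8, 3 and picks Firm; Management would get -4.
- N2: Union compares -5, 4, 6 and picks Hard; Management would get -1.
- N3: Union compares 8, -8, -9 and picks Soft; Management would get -8.
- N4: Union compares -3, -1, -6 and picks Firm; Management would get 1.
Maximizing over -4, -1, -8, 1, Management chooses N4. Subgame-perfect outcome: (Firm, N4) with payoffs (-1, 1).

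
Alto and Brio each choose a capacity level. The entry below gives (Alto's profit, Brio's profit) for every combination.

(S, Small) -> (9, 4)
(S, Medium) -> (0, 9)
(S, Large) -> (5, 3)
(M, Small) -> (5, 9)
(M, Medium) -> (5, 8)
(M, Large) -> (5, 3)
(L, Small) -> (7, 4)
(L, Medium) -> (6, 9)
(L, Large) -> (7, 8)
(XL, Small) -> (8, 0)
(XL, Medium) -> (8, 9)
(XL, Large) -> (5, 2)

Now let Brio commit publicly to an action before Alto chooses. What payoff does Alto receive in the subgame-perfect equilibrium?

8

Work backward from Alto's decision.
- Small: BR = S, leader payoff 4.
- Medium: BR = XL, leader payoff 9.
- Large: BR = L, leader payoff 8.
Brio's induced payoffs are 4, 9, 8, so Brio commits to Medium. Subgame-perfect outcome: (XL, Medium) with payoffs (8, 9).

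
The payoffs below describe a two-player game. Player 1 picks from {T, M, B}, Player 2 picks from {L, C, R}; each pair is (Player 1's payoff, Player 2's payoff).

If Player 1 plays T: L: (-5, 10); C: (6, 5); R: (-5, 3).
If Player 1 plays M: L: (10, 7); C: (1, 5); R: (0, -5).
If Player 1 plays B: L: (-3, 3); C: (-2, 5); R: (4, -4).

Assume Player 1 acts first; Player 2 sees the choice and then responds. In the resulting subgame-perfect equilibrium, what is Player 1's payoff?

10

Player 2 best-responds to each possible Player 1 move:
- T: Player 2 compares 10, 5, 3 and picks L; Player 1 would get -5.
- M: Player 2 compares 7, 5, -5 and picks L; Player 1 would get 10.
- B: Player 2 compares 3, 5, -4 and picks C; Player 1 would get -2.
Player 1's induced payoffs are -5, 10, -2, so Player 1 commits to M. Subgame-perfect outcome: (M, L) with payoffs (10, 7).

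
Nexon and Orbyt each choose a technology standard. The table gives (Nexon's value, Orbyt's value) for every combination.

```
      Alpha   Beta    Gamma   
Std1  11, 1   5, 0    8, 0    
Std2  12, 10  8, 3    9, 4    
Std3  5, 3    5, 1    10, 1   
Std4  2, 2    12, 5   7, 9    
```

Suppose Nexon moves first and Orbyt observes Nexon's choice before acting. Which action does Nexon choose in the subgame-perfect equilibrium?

Std2

Backward induction with Nexon moving first.
- Std1: BR = Alpha, leader payoff 11.
- Std2: BR = Alpha, leader payoff 12.
- Std3: BR = Alpha, leader payoff 5.
- Std4: BR = Gamma, leader payoff 7.
Maximizing over 11, 12, 5, 7, Nexon chooses Std2. Subgame-perfect outcome: (Std2, Alpha) with payoffs (12, 10).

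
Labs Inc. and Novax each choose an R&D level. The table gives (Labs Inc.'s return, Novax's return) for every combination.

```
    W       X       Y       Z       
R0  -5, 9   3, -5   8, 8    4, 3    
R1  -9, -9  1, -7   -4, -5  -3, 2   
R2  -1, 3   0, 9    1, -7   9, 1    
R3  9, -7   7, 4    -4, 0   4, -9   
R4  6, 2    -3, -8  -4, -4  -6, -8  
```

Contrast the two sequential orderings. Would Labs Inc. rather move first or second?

second

If Labs Inc. leads: Novax's best replies are R0→W, R1→Z, R2→X, R3→X, R4→W; Labs Inc.'s induced payoffs -5, -3, 0, 7, 6; outcome (R3, X), payoffs (7, 4).
If Novax leads: Labs Inc.'s best replies are W→R3, X→R3, Y→R0, Z→R2; Novax's induced payoffs -7, 4, 8, 1; outcome (R0, Y), payoffs (8, 8).
Labs Inc. gets 7 moving first and 8 moving second, so Labs Inc. prefers to move second.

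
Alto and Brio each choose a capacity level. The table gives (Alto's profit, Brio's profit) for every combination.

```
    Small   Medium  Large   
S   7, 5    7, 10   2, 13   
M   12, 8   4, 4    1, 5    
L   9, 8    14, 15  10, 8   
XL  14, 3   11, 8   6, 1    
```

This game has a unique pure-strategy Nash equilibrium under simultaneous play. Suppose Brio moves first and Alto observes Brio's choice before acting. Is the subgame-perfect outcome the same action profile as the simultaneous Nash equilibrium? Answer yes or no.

Backward induction with Brio moving first.
- Small: BR = XL, leader payoff 3.
- Medium: BR = L, leader payoff 15.
- Large: BR = L, leader payoff 8.
Brio's induced payoffs are 3, 15, 8, so Brio commits to Medium. Subgame-perfect outcome: (L, Medium) with payoffs (14, 15).
For the simultaneous game, intersect best replies.
Alto's best replies: Small→XL; Medium→L; Large→L.
Brio's best replies: S→Large; M→Small; L→Medium; XL→Medium.
The unique mutual best reply is (L, Medium), giving (14, 15).
Sequential outcome (L, Medium) coincides with the Nash profile (L, Medium).

yes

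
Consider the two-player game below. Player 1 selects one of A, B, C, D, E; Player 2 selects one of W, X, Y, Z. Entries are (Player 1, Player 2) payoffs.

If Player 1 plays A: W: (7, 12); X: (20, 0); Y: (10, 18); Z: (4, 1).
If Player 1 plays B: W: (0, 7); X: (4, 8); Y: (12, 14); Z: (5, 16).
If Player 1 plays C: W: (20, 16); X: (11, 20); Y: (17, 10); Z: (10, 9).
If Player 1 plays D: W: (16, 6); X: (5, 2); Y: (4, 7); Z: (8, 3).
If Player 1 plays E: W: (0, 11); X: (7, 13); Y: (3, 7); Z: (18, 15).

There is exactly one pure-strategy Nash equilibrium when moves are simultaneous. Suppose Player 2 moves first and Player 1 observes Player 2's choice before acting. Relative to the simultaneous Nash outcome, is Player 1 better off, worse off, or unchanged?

Backward induction with Player 2 moving first.
- W → Player 1 plays C (best of 7, 0, 20, 16, 0); Player 2 gets 16.
- X → Player 1 plays A (best of 20, 4, 11, 5, 7); Player 2 gets 0.
- Y → Player 1 plays C (best of 10, 12, 17, 4, 3); Player 2 gets 10.
- Z → Player 1 plays E (best of 4, 5, 10, 8, 18); Player 2 gets 15.
Among 16, 0, 10, 15, the best is 16 at W. Subgame-perfect outcome: (C, W) with payoffs (20, 16).
Under simultaneous play:
Player 1's best replies: W→C; X→A; Y→C; Z→E.
Player 2's best replies: A→Y; B→Z; C→X; D→Y; E→Z.
The unique mutual best reply is (E, Z), giving (18, 15).
Player 1 earns 20 sequentially versus 18 at the Nash outcome: better off.

better off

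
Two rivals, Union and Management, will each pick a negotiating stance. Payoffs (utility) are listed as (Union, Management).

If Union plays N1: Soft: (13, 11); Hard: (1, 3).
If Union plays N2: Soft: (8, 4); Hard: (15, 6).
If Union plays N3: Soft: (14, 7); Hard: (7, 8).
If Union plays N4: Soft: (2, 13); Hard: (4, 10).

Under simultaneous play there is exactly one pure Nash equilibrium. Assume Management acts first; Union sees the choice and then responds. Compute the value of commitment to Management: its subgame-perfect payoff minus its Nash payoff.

1

Solve by backward induction (Management leads).
- Soft → Union plays N3 (best of 13, 8, 14, 2); Management gets 7.
- Hard → Union plays N2 (best of 1, 15, 7, 4); Management gets 6.
Management's induced payoffs are 7, 6, so Management commits to Soft. Subgame-perfect outcome: (N3, Soft) with payoffs (14, 7).
For the simultaneous game, intersect best replies.
Union's best replies: Soft→N3; Hard→N2.
Management's best replies: N1→Soft; N2→Hard; N3→Hard; N4→Soft.
Only (N2, Hard) has each player best-responding; Nash payoffs (15, 6).
Management's commitment gain: 7 − 6 = 1.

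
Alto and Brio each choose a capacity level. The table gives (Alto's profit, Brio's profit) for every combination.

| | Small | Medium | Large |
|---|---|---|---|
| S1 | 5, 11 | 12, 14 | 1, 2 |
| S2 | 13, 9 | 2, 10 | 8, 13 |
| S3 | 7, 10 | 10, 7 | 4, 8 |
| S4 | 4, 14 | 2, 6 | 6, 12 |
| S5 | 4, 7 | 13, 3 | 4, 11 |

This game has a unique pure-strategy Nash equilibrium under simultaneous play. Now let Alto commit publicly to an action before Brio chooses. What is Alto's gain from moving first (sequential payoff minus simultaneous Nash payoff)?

4

Backward induction with Alto moving first.
- S1 → Brio plays Medium (best of 11, 14, 2); Alto gets 12.
- S2 → Brio plays Large (best of 9, 10, 13); Alto gets 8.
- S3 → Brio plays Small (best of 10, 7, 8); Alto gets 7.
- S4 → Brio plays Small (best of 14, 6, 12); Alto gets 4.
- S5 → Brio plays Large (best of 7, 3, 11); Alto gets 4.
Among 12, 8, 7, 4, 4, the best is 12 at S1. Subgame-perfect outcome: (S1, Medium) with payoffs (12, 14).
For the simultaneous game, intersect best replies.
Alto's best replies: Small→S2; Medium→S5; Large→S2.
Brio's best replies: S1→Medium; S2→Large; S3→Small; S4→Small; S5→Large.
The unique mutual best reply is (S2, Large), giving (8, 13).
Alto's commitment gain: 12 − 8 = 4.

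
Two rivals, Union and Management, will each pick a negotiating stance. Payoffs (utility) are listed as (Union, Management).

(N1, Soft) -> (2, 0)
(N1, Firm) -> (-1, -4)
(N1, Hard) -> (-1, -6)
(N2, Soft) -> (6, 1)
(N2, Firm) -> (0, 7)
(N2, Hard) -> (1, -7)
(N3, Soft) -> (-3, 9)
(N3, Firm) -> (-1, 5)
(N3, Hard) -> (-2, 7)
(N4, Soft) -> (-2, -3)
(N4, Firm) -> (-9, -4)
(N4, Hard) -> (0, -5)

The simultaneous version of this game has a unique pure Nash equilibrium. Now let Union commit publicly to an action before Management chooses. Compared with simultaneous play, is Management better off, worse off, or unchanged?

worse off

Management best-responds to each possible Union move:
- N1 → Management plays Soft (best of 0, -4, -6); Union gets 2.
- N2 → Management plays Firm (best of 1, 7, -7); Union gets 0.
- N3 → Management plays Soft (best of 9, 5, 7); Union gets -3.
- N4 → Management plays Soft (best of -3, -4, -5); Union gets -2.
Union's induced payoffs are 2, 0, -3, -2, so Union commits to N1. Subgame-perfect outcome: (N1, Soft) with payoffs (2, 0).
Under simultaneous play:
Union's best replies: Soft→N2; Firm→N2; Hard→N2.
Management's best replies: N1→Soft; N2→Firm; N3→Soft; N4→Soft.
The unique mutual best reply is (N2, Firm), giving (0, 7).
Management earns 0 sequentially versus 7 at the Nash outcome: worse off.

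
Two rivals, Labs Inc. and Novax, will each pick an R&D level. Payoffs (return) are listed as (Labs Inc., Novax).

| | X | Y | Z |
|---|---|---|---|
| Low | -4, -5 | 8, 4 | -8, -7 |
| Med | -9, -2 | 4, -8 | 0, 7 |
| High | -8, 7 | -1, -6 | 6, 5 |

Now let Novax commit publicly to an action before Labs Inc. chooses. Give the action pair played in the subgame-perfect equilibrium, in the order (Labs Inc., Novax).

(High, Z)

Solve by backward induction (Novax leads).
- X: Labs Inc. compares -4, -9, -8 and picks Low; Novax would get -5.
- Y: Labs Inc. compares 8, 4, -1 and picks Low; Novax would get 4.
- Z: Labs Inc. compares -8, 0, 6 and picks High; Novax would get 5.
Among -5, 4, 5, the best is 5 at Z. Subgame-perfect outcome: (High, Z) with payoffs (6, 5).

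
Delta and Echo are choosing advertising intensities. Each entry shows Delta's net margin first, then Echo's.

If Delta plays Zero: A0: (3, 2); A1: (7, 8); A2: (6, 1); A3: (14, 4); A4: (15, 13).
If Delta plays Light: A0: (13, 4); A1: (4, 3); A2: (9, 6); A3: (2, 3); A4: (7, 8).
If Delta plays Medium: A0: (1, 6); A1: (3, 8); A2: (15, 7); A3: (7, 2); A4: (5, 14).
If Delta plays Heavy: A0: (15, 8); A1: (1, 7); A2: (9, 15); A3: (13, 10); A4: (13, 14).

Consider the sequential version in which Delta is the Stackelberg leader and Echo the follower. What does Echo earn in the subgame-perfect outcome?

Work backward from Echo's decision.
- Zero → Echo plays A4 (best of 2, 8, 1, 4, 13); Delta gets 15.
- Light → Echo plays A4 (best of 4, 3, 6, 3, 8); Delta gets 7.
- Medium → Echo plays A4 (best of 6, 8, 7, 2, 14); Delta gets 5.
- Heavy → Echo plays A2 (best of 8, 7, 15, 10, 14); Delta gets 9.
Delta's induced payoffs are 15, 7, 5, 9, so Delta commits to Zero. Subgame-perfect outcome: (Zero, A4) with payoffs (15, 13).

13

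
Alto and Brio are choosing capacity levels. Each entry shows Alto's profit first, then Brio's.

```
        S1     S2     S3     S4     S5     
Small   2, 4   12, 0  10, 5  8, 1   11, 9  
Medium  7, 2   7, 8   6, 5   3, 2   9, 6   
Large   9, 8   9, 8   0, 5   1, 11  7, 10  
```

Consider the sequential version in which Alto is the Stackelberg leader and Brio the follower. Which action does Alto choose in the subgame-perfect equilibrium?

Work backward from Brio's decision.
- Small → Brio plays S5 (best of 4, 0, 5, 1, 9); Alto gets 11.
- Medium → Brio plays S2 (best of 2, 8, 5, 2, 6); Alto gets 7.
- Large → Brio plays S4 (best of 8, 8, 5, 11, 10); Alto gets 1.
Among 11, 7, 1, the best is 11 at Small. Subgame-perfect outcome: (Small, S5) with payoffs (11, 9).

Small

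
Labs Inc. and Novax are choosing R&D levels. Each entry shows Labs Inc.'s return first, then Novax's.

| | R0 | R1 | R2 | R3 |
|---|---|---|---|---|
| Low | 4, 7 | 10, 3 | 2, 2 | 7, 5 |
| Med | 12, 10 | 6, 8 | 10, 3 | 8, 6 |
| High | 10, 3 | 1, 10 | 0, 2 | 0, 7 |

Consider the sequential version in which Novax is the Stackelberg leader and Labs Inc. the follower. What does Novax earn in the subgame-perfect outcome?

Labs Inc. best-responds to each possible Novax move:
- R0: Labs Inc. compares 4, 12, 10 and picks Med; Novax would get 10.
- R1: Labs Inc. compares 10, 6, 1 and picks Low; Novax would get 3.
- R2: Labs Inc. compares 2, 10, 0 and picks Med; Novax would get 3.
- R3: Labs Inc. compares 7, 8, 0 and picks Med; Novax would get 6.
Among 10, 3, 3, 6, the best is 10 at R0. Subgame-perfect outcome: (Med, R0) with payoffs (12, 10).

10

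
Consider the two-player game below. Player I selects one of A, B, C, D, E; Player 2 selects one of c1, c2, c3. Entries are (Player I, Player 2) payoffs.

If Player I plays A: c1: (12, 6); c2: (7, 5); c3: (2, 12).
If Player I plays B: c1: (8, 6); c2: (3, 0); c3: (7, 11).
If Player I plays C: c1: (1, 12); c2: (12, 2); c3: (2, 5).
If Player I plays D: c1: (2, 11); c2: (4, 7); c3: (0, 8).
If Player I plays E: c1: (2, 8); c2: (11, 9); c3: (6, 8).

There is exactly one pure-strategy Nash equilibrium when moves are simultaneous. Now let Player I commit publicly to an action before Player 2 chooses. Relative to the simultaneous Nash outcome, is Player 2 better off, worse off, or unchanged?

Work backward from Player 2's decision.
- A → Player 2 plays c3 (best of 6, 5, 12); Player I gets 2.
- B → Player 2 plays c3 (best of 6, 0, 11); Player I gets 7.
- C → Player 2 plays c1 (best of 12, 2, 5); Player I gets 1.
- D → Player 2 plays c1 (best of 11, 7, 8); Player I gets 2.
- E → Player 2 plays c2 (best of 8, 9, 8); Player I gets 11.
Player I's induced payoffs are 2, 7, 1, 2, 11, so Player I commits to E. Subgame-perfect outcome: (E, c2) with payoffs (11, 9).
Now find the simultaneous Nash equilibrium.
Player I's best replies: c1→A; c2→C; c3→B.
Player 2's best replies: A→c3; B→c3; C→c1; D→c1; E→c2.
The unique mutual best reply is (B, c3), giving (7, 11).
Player 2 earns 9 sequentially versus 11 at the Nash outcome: worse off.

worse off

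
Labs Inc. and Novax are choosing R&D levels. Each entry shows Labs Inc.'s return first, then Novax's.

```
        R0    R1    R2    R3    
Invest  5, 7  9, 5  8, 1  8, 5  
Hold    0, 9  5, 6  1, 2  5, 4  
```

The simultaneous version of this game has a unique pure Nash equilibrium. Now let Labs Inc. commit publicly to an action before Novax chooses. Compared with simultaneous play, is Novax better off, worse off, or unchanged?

Work backward from Novax's decision.
- Invest: BR = R0, leader payoff 5.
- Hold: BR = R0, leader payoff 0.
Maximizing over 5, 0, Labs Inc. chooses Invest. Subgame-perfect outcome: (Invest, R0) with payoffs (5, 7).
Under simultaneous play:
Labs Inc.'s best replies: R0→Invest; R1→Invest; R2→Invest; R3→Invest.
Novax's best replies: Invest→R0; Hold→R0.
The unique mutual best reply is (Invest, R0), giving (5, 7).
Novax earns 7 sequentially versus 7 at the Nash outcome: unchanged.

unchanged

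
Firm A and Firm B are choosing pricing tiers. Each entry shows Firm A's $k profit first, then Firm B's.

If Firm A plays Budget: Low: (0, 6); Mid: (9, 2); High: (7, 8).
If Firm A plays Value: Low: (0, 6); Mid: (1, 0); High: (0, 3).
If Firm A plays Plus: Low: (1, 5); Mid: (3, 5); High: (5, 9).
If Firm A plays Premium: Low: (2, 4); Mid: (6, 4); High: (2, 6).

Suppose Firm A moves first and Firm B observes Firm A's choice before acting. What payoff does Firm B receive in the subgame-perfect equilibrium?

Solve by backward induction (Firm A leads).
- Budget: Firm B compares 6, 2, 8 and picks High; Firm A would get 7.
- Value: Firm B compares 6, 0, 3 and picks Low; Firm A would get 0.
- Plus: Firm B compares 5, 5, 9 and picks High; Firm A would get 5.
- Premium: Firm B compares 4, 4, 6 and picks High; Firm A would get 2.
Firm A's induced payoffs are 7, 0, 5, 2, so Firm A commits to Budget. Subgame-perfect outcome: (Budget, High) with payoffs (7, 8).

8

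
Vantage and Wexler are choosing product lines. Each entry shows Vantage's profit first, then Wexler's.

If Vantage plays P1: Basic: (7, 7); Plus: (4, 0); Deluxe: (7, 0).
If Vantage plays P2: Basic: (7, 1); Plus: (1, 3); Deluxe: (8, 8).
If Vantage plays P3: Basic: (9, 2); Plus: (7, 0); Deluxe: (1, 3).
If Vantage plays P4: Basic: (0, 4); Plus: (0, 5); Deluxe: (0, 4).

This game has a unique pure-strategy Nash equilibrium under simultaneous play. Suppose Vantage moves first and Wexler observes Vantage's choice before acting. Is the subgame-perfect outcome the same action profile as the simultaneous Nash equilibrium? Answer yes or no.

Solve by backward induction (Vantage leads).
- P1: BR = Basic, leader payoff 7.
- P2: BR = Deluxe, leader payoff 8.
- P3: BR = Deluxe, leader payoff 1.
- P4: BR = Plus, leader payoff 0.
Vantage's induced payoffs are 7, 8, 1, 0, so Vantage commits to P2. Subgame-perfect outcome: (P2, Deluxe) with payoffs (8, 8).
For the simultaneous game, intersect best replies.
Vantage's best replies: Basic→P3; Plus→P3; Deluxe→P2.
Wexler's best replies: P1→Basic; P2→Deluxe; P3→Deluxe; P4→Plus.
Only (P2, Deluxe) has each player best-responding; Nash payoffs (8, 8).
Sequential outcome (P2, Deluxe) coincides with the Nash profile (P2, Deluxe).

yes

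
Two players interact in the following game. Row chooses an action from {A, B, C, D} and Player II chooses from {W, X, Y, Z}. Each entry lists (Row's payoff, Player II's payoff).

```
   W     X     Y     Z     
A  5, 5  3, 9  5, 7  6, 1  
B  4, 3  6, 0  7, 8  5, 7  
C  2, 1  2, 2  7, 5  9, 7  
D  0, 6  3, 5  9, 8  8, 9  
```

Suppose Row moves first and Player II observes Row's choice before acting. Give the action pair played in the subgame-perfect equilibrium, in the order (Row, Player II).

(C, Z)

Work backward from Player II's decision.
- A: BR = X, leader payoff 3.
- B: BR = Y, leader payoff 7.
- C: BR = Z, leader payoff 9.
- D: BR = Z, leader payoff 8.
Row's induced payoffs are 3, 7, 9, 8, so Row commits to C. Subgame-perfect outcome: (C, Z) with payoffs (9, 7).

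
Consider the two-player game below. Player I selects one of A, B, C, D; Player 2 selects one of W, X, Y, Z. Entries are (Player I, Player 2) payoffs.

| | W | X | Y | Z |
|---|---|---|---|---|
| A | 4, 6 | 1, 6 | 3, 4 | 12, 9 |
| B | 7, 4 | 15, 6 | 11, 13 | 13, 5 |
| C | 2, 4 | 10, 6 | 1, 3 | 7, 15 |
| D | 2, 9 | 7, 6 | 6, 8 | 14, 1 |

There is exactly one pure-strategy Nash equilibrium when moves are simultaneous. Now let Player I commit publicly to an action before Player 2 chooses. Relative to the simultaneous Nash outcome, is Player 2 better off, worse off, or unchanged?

worse off

Player 2 best-responds to each possible Player I move:
- A → Player 2 plays Z (best of 6, 6, 4, 9); Player I gets 12.
- B → Player 2 plays Y (best of 4, 6, 13, 5); Player I gets 11.
- C → Player 2 plays Z (best of 4, 6, 3, 15); Player I gets 7.
- D → Player 2 plays W (best of 9, 6, 8, 1); Player I gets 2.
Maximizing over 12, 11, 7, 2, Player I chooses A. Subgame-perfect outcome: (A, Z) with payoffs (12, 9).
For the simultaneous game, intersect best replies.
Player I's best replies: W→B; X→B; Y→B; Z→D.
Player 2's best replies: A→Z; B→Y; C→Z; D→W.
Only (B, Y) has each player best-responding; Nash payoffs (11, 13).
Player 2 earns 9 sequentially versus 13 at the Nash outcome: worse off.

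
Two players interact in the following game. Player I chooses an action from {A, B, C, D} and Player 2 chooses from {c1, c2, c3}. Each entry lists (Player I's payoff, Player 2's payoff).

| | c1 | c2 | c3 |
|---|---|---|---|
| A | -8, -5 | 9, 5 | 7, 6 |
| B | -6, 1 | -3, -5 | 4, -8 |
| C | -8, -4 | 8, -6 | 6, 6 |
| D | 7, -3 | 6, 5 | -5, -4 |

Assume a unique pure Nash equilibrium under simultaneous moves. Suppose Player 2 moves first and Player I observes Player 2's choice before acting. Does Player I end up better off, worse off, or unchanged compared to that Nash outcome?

Work backward from Player I's decision.
- c1: BR = D, leader payoff -3.
- c2: BR = A, leader payoff 5.
- c3: BR = A, leader payoff 6.
Player 2's induced payoffs are -3, 5, 6, so Player 2 commits to c3. Subgame-perfect outcome: (A, c3) with payoffs (7, 6).
Now find the simultaneous Nash equilibrium.
Player I's best replies: c1→D; c2→A; c3→A.
Player 2's best replies: A→c3; B→c1; C→c3; D→c2.
The unique mutual best reply is (A, c3), giving (7, 6).
Player I earns 7 sequentially versus 7 at the Nash outcome: unchanged.

unchanged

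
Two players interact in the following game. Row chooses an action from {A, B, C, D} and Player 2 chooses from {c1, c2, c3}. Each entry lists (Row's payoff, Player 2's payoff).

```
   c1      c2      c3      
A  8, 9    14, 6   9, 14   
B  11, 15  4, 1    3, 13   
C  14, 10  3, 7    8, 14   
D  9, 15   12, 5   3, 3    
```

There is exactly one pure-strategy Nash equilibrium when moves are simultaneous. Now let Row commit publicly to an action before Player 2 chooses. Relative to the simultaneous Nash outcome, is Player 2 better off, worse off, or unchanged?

better off

Solve by backward induction (Row leads).
- A: Player 2 compares 9, 6, 14 and picks c3; Row would get 9.
- B: Player 2 compares 15, 1, 13 and picks c1; Row would get 11.
- C: Player 2 compares 10, 7, 14 and picks c3; Row would get 8.
- D: Player 2 compares 15, 5, 3 and picks c1; Row would get 9.
Maximizing over 9, 11, 8, 9, Row chooses B. Subgame-perfect outcome: (B, c1) with payoffs (11, 15).
For the simultaneous game, intersect best replies.
Row's best replies: c1→C; c2→A; c3→A.
Player 2's best replies: A→c3; B→c1; C→c3; D→c1.
The unique mutual best reply is (A, c3), giving (9, 14).
Player 2 earns 15 sequentially versus 14 at the Nash outcome: better off.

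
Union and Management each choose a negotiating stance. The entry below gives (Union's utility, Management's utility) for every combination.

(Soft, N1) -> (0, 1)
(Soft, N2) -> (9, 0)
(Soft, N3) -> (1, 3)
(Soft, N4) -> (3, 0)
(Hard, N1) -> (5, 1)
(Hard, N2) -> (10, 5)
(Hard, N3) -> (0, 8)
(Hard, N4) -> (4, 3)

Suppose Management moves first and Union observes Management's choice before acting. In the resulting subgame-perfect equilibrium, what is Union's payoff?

10

Work backward from Union's decision.
- N1: BR = Hard, leader payoff 1.
- N2: BR = Hard, leader payoff 5.
- N3: BR = Soft, leader payoff 3.
- N4: BR = Hard, leader payoff 3.
Management's induced payoffs are 1, 5, 3, 3, so Management commits to N2. Subgame-perfect outcome: (Hard, N2) with payoffs (10, 5).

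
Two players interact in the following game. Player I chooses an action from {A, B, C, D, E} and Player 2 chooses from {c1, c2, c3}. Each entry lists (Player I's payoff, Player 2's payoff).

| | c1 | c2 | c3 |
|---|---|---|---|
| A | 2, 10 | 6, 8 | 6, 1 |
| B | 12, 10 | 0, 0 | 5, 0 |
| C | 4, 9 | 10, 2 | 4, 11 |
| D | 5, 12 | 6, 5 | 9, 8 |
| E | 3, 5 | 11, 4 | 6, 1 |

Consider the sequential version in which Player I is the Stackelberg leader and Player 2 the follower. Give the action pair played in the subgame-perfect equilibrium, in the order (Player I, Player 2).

(B, c1)

Solve by backward induction (Player I leads).
- A: BR = c1, leader payoff 2.
- B: BR = c1, leader payoff 12.
- C: BR = c3, leader payoff 4.
- D: BR = c1, leader payoff 5.
- E: BR = c1, leader payoff 3.
Maximizing over 2, 12, 4, 5, 3, Player I chooses B. Subgame-perfect outcome: (B, c1) with payoffs (12, 10).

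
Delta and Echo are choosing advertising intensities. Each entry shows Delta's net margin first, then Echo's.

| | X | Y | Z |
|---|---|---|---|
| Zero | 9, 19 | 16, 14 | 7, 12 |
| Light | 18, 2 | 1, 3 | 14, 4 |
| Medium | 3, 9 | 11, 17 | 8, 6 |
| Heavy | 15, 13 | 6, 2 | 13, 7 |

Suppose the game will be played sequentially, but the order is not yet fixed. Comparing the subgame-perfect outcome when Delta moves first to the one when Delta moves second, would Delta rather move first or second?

second

If Delta leads: Echo's best replies are Zero→X, Light→Z, Medium→Y, Heavy→X; Delta's induced payoffs 9, 14, 11, 15; outcome (Heavy, X), payoffs (15, 13).
If Echo leads: Delta's best replies are X→Light, Y→Zero, Z→Light; Echo's induced payoffs 2, 14, 4; outcome (Zero, Y), payoffs (16, 14).
Delta gets 15 moving first and 16 moving second, so Delta prefers to move second.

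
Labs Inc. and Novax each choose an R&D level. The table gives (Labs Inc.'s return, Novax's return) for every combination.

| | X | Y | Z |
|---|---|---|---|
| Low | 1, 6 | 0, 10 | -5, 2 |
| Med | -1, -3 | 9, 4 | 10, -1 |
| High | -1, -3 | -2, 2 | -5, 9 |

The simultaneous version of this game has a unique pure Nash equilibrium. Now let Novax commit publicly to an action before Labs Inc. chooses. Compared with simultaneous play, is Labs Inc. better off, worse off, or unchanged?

worse off

Solve by backward induction (Novax leads).
- X: BR = Low, leader payoff 6.
- Y: BR = Med, leader payoff 4.
- Z: BR = Med, leader payoff -1.
Maximizing over 6, 4, -1, Novax chooses X. Subgame-perfect outcome: (Low, X) with payoffs (1, 6).
Now find the simultaneous Nash equilibrium.
Labs Inc.'s best replies: X→Low; Y→Med; Z→Med.
Novax's best replies: Low→Y; Med→Y; High→Z.
The unique mutual best reply is (Med, Y), giving (9, 4).
Labs Inc. earns 1 sequentially versus 9 at the Nash outcome: worse off.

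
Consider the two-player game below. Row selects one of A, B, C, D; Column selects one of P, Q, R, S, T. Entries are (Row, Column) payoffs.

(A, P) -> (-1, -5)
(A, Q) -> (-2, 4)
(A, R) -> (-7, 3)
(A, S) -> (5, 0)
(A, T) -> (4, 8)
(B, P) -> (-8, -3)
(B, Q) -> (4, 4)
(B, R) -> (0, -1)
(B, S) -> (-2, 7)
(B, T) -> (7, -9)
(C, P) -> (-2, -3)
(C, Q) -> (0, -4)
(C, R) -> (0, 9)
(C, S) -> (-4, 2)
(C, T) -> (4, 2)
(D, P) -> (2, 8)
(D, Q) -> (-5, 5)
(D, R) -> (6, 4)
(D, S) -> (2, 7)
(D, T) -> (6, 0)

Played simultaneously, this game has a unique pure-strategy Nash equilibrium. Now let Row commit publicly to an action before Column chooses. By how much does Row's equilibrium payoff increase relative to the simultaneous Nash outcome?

Work backward from Column's decision.
- A: BR = T, leader payoff 4.
- B: BR = S, leader payoff -2.
- C: BR = R, leader payoff 0.
- D: BR = P, leader payoff 2.
Row's induced payoffs are 4, -2, 0, 2, so Row commits to A. Subgame-perfect outcome: (A, T) with payoffs (4, 8).
Under simultaneous play:
Row's best replies: P→D; Q→B; R→D; S→A; T→B.
Column's best replies: A→T; B→S; C→R; D→P.
The unique mutual best reply is (D, P), giving (2, 8).
Row's commitment gain: 4 − 2 = 2.

2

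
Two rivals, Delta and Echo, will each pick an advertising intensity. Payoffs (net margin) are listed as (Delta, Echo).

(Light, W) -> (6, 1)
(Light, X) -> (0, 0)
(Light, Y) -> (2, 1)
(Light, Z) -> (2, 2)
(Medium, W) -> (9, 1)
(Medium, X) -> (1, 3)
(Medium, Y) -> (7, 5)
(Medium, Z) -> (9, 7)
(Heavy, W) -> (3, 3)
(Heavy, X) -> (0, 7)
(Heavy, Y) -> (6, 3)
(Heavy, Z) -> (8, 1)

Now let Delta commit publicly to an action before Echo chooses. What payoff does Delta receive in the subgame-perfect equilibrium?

9

Backward induction with Delta moving first.
- Light: BR = Z, leader payoff 2.
- Medium: BR = Z, leader payoff 9.
- Heavy: BR = X, leader payoff 0.
Delta's induced payoffs are 2, 9, 0, so Delta commits to Medium. Subgame-perfect outcome: (Medium, Z) with payoffs (9, 7).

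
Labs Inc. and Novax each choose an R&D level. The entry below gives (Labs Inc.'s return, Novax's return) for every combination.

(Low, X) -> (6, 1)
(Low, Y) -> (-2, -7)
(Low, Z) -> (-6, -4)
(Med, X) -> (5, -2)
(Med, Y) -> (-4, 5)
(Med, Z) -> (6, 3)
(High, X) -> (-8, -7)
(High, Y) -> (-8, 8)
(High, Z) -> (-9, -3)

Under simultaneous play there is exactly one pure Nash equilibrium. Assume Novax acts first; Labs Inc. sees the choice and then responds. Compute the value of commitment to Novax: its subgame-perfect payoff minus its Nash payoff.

2

Backward induction with Novax moving first.
- X → Labs Inc. plays Low (best of 6, 5, -8); Novax gets 1.
- Y → Labs Inc. plays Low (best of -2, -4, -8); Novax gets -7.
- Z → Labs Inc. plays Med (best of -6, 6, -9); Novax gets 3.
Maximizing over 1, -7, 3, Novax chooses Z. Subgame-perfect outcome: (Med, Z) with payoffs (6, 3).
For the simultaneous game, intersect best replies.
Labs Inc.'s best replies: X→Low; Y→Low; Z→Med.
Novax's best replies: Low→X; Med→Y; High→Y.
The unique mutual best reply is (Low, X), giving (6, 1).
Novax's commitment gain: 3 − 1 = 2.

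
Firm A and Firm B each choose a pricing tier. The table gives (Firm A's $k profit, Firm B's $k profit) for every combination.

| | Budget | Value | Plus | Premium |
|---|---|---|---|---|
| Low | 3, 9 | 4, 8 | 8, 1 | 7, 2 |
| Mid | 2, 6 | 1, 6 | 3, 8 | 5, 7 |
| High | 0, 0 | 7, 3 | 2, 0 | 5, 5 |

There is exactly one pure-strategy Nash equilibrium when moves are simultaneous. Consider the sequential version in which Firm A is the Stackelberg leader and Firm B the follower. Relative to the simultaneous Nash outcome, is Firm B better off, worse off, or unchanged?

Firm B best-responds to each possible Firm A move:
- Low: Firm B compares 9, 8, 1, 2 and picks Budget; Firm A would get 3.
- Mid: Firm B compares 6, 6, 8, 7 and picks Plus; Firm A would get 3.
- High: Firm B compares 0, 3, 0, 5 and picks Premium; Firm A would get 5.
Maximizing over 3, 3, 5, Firm A chooses High. Subgame-perfect outcome: (High, Premium) with payoffs (5, 5).
Under simultaneous play:
Firm A's best replies: Budget→Low; Value→High; Plus→Low; Premium→Low.
Firm B's best replies: Low→Budget; Mid→Plus; High→Premium.
Only (Low, Budget) has each player best-responding; Nash payoffs (3, 9).
Firm B earns 5 sequentially versus 9 at the Nash outcome: worse off.

worse off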